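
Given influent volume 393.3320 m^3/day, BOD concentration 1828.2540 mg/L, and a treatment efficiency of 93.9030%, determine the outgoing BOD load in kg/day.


Load_in = volume * conc / 1000 = 393.3320 * 1828.2540 / 1000 = 719.1108 kg/day
Removed = Load_in * eff / 100 = 719.1108 * 93.9030 / 100 = 675.2666 kg/day
Load_out = Load_in - Removed = 719.1108 - 675.2666 = 43.8442 kg/day


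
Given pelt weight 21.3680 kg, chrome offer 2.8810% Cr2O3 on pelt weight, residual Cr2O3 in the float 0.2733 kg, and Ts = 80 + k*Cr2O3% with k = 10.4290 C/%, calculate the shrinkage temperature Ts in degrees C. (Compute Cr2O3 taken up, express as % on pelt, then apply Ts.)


Offered = pelt * offer_pct / 100 = 21.3680 * 2.8810 / 100 = 0.6156 kg
Uptake = offered - residual = 0.6156 - 0.2733 = 0.3423 kg
Cr2O3% on pelt = uptake / pelt * 100 = 0.3423 / 21.3680 * 100 = 1.6020 %
Ts = 80 + k * Cr2O3% = 80 + 10.4290 * 1.6020 = 96.7071 C


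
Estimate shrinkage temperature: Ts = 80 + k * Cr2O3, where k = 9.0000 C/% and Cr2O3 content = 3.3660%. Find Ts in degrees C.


Formula: Ts = 80 + k * Cr2O3
Substituting: Ts = 80 + 9.0000 * 3.3660
Result: 110.2940 C


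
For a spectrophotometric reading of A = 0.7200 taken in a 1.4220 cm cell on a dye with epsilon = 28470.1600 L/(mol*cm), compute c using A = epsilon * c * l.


Formula: c = A / (epsilon * l)
Substituting: c = 0.7200 / (28470.1600 * 1.4220)
Result: 1.7785e-05 mol/L


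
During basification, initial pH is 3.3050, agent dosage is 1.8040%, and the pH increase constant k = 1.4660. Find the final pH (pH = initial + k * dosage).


Formula: pH_final = pH_initial + k * base_pct
Substituting: pH_final = 3.3050 + 1.4660 * 1.8040
Result: 5.9497


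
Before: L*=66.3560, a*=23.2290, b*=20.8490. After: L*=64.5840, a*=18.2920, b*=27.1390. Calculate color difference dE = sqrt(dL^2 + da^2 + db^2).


dL = -1.7720, da = -4.9370, db = 6.2900
dE = sqrt((-1.7720)^2 + (-4.9370)^2 + 6.2900^2) = 8.1901


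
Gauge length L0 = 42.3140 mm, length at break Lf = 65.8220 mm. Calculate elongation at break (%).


Formula: Elongation = (Lf - L0) / L0 * 100
Substituting: Elongation = (65.8220 - 42.3140) / 42.3140 * 100
Result: 55.5561 %


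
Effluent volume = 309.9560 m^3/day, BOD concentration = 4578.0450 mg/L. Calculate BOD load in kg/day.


Formula: BOD_load = volume * conc / 1000
Substituting: BOD_load = 309.9560 * 4578.0450 / 1000
Result: 1418.9925 kg/day


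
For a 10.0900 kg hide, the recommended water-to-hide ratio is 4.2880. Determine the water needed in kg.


Formula: Water = hide_weight * ratio
Substituting: Water = 10.0900 * 4.2880
Result: 43.2659 kg


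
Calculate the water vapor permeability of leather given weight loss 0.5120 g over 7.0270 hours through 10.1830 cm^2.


Formula: WVP = loss / (area * time)
Substituting: WVP = 0.5120 / (10.1830 * 7.0270)
Result: 0.00715524 g/(cm^2*hr)


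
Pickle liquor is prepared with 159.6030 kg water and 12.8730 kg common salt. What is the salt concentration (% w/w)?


Formula: Conc = salt / (water + salt) * 100
Substituting: Conc = 12.8730 / (159.6030 + 12.8730) * 100
Result: 7.4636 %


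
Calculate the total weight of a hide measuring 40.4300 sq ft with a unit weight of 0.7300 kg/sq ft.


Formula: Weight = area * weight_per_sqft
Substituting: Weight = 40.4300 * 0.7300
Result: 29.5139 kg


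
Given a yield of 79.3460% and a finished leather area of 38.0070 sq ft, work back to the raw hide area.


Formula: raw = finished * 100 / yield
Substituting: raw = 38.0070 * 100 / 79.3460
Result: 47.9003 sq ft


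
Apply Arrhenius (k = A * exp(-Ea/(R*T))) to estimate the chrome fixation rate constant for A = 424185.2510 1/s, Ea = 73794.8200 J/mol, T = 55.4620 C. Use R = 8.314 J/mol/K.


T_K = T_C + 273.15 = 55.4620 + 273.15 = 328.6120 K
exponent = -Ea / (R * T_K) = -73794.8200 / (8.314 * 328.6120) = -27.0105
k = A * exp(exponent) = 424185.2510 * exp(-27.0105) = 7.8895e-07 1/s


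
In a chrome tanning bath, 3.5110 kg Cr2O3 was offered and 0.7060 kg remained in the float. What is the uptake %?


Formula: Uptake = (offered - residual) / offered * 100
Substituting: Uptake = (3.5110 - 0.7060) / 3.5110 * 100
Result: 79.8918 %


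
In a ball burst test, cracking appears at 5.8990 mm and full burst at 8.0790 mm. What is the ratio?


Formula: Ratio = crack / burst
Substituting: Ratio = 5.8990 / 8.0790
Result: 0.7302


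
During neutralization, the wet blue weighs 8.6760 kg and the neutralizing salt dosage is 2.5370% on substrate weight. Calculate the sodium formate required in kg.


Formula: Neutralizer = substrate * pct / 100
Substituting: Neutralizer = 8.6760 * 2.5370 / 100
Result: 0.2201 kg


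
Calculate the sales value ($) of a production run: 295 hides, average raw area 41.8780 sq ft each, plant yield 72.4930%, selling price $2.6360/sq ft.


Raw_total = N * avg_area = 295 * 41.8780 = 12354.0100 sq ft
Finished = Raw_total * yield / 100 = 12354.0100 * 72.4930 / 100 = 8955.7925 sq ft
Value = Finished * price = 8955.7925 * 2.6360 = 23607.4689 $


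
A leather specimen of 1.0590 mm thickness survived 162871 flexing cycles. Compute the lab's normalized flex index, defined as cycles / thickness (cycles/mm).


Formula: Index = cycles / thickness
Substituting: Index = 162871 / 1.0590
Result: 153796.9783 cycles/mm


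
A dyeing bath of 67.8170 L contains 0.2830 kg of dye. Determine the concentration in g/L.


Formula: Conc = dye_mass(kg) / volume(L) * 1000
Substituting: Conc = 0.2830 / 67.8170 * 1000
Result: 4.1730 g/L


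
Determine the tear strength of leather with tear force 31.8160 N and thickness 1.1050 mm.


Formula: Tear strength = force / thickness
Substituting: Tear strength = 31.8160 / 1.1050
Result: 28.7928 N/mm


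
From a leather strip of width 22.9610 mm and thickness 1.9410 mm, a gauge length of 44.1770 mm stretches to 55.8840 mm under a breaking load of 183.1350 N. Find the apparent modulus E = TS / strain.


TS = F / (w * t) = 183.1350 / (22.9610 * 1.9410) = 4.1092 N/mm^2
strain = (Lf - L0) / L0 = (55.8840 - 44.1770) / 44.1770 = 0.2650
E = TS / strain = 4.1092 / 0.2650 = 15.5062 N/mm^2


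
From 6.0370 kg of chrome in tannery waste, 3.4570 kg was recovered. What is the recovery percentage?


Formula: Recovery = recovered / input * 100
Substituting: Recovery = 3.4570 / 6.0370 * 100
Result: 57.2635 %


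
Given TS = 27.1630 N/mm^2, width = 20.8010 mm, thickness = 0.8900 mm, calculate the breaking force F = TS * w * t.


Formula: F = TS * w * t
Substituting: F = 27.1630 * 20.8010 * 0.8900
Result: 502.8656 N


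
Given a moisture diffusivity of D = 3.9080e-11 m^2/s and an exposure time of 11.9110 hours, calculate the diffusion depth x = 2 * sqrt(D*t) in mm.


t = 11.9110 hr * 3600 = 42879.6000 s
D * t = 3.9080e-11 * 42879.6000 = 1.6757e-06
x = 2 * sqrt(D*t) = 2 * sqrt(1.6757e-06) = 0.002589 m = 2.5890 mm


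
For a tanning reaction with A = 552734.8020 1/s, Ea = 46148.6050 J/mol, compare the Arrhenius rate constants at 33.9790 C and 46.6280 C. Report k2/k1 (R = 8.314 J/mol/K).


T1 = 33.9790 + 273.15 = 307.1290 K; T2 = 46.6280 + 273.15 = 319.7780 K
k1 = A * exp(-Ea/(R*T1)) = 552734.8020 * exp(-46148.6050/(8.314*307.1290)) = 0.00782633 1/s
k2 = A * exp(-Ea/(R*T2)) = 552734.8020 * exp(-46148.6050/(8.314*319.7780)) = 0.0159966 1/s
k2/k1 = 0.0159966 / 0.00782633 = 2.0439


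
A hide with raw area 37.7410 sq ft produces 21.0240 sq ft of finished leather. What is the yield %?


Formula: Yield = finished / raw * 100
Substituting: Yield = 21.0240 / 37.7410 * 100
Result: 55.7060 %


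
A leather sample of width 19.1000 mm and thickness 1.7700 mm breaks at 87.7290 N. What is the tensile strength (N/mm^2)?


Formula: TS = force / (width * thickness)
Substituting: TS = 87.7290 / (19.1000 * 1.7700)
Result: 2.5950 N/mm^2


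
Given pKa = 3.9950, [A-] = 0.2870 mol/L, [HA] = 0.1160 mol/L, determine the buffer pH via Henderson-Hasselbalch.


ratio = [A-] / [HA] = 0.2870 / 0.1160 = 2.4741
log10(ratio) = 0.3934
pH = pKa + log10(ratio) = 3.9950 + 0.3934 = 4.3884


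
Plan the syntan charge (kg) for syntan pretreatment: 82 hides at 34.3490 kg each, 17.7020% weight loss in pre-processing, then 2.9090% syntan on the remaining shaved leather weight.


Total_raw = N * avg_wt = 82 * 34.3490 = 2816.6180 kg
Substrate = Total_raw * (1 - loss/100) = 2816.6180 * (1 - 17.7020/100) = 2318.0203 kg
Syntan = Substrate * pct / 100 = 2318.0203 * 2.9090 / 100 = 67.4312 kg


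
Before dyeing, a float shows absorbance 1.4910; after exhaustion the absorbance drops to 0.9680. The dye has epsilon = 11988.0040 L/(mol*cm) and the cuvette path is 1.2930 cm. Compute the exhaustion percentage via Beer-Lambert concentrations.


c_initial = A_i / (epsilon * l) = 1.4910 / (11988.0040 * 1.2930) = 9.6191e-05 mol/L
c_final = A_f / (epsilon * l) = 0.9680 / (11988.0040 * 1.2930) = 6.2450e-05 mol/L
Exhaustion = (c_initial - c_final) / c_initial * 100 = (9.6191e-05 - 6.2450e-05) / 9.6191e-05 * 100 = 35.0771 %


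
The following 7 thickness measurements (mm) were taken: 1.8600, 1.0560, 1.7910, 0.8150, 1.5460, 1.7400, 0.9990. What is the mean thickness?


Formula: Average = sum / n
Substituting: Average = 9.8070 / 7
Result: 1.4010 mm


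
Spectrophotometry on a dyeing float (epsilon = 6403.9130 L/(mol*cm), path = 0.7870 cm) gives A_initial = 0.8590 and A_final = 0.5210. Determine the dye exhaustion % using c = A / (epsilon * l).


c_initial = A_i / (epsilon * l) = 0.8590 / (6403.9130 * 0.7870) = 1.7044e-04 mol/L
c_final = A_f / (epsilon * l) = 0.5210 / (6403.9130 * 0.7870) = 1.0338e-04 mol/L
Exhaustion = (c_initial - c_final) / c_initial * 100 = (1.7044e-04 - 1.0338e-04) / 1.7044e-04 * 100 = 39.3481 %


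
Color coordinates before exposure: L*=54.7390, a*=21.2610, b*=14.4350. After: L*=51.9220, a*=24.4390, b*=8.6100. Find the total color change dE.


dL = -2.8170, da = 3.1780, db = -5.8250
dE = sqrt((-2.8170)^2 + 3.1780^2 + (-5.8250)^2) = 7.2087


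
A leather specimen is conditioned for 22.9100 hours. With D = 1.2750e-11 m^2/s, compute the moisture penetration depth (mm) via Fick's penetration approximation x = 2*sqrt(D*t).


t = 22.9100 hr * 3600 = 82476.0000 s
D * t = 1.2750e-11 * 82476.0000 = 1.0516e-06
x = 2 * sqrt(D*t) = 2 * sqrt(1.0516e-06) = 0.00205092 m = 2.0509 mm


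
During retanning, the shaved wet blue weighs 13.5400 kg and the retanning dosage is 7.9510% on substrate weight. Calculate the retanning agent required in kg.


Formula: Retan = substrate * pct / 100
Substituting: Retan = 13.5400 * 7.9510 / 100
Result: 1.0766 kg


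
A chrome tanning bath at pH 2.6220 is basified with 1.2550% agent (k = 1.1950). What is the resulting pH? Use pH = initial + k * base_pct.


Formula: pH_final = pH_initial + k * base_pct
Substituting: pH_final = 2.6220 + 1.1950 * 1.2550
Result: 4.1217


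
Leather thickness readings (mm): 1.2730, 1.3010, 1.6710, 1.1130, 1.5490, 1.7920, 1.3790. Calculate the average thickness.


Formula: Average = sum / n
Substituting: Average = 10.0780 / 7
Result: 1.4397 mm


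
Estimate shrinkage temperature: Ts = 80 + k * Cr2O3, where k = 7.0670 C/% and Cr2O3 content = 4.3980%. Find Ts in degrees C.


Formula: Ts = 80 + k * Cr2O3
Substituting: Ts = 80 + 7.0670 * 4.3980
Result: 111.0807 C


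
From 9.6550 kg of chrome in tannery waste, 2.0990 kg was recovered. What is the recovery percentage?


Formula: Recovery = recovered / input * 100
Substituting: Recovery = 2.0990 / 9.6550 * 100
Result: 21.7400 %


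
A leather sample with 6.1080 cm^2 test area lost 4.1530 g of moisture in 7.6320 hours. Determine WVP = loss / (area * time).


Formula: WVP = loss / (area * time)
Substituting: WVP = 4.1530 / (6.1080 * 7.6320)
Result: 0.0890891 g/(cm^2*hr)


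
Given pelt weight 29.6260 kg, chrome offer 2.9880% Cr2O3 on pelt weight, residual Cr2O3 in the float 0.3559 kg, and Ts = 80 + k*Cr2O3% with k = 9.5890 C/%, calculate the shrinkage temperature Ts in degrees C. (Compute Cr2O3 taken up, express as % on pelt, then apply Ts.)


Offered = pelt * offer_pct / 100 = 29.6260 * 2.9880 / 100 = 0.8852 kg
Uptake = offered - residual = 0.8852 - 0.3559 = 0.5293 kg
Cr2O3% on pelt = uptake / pelt * 100 = 0.5293 / 29.6260 * 100 = 1.7867 %
Ts = 80 + k * Cr2O3% = 80 + 9.5890 * 1.7867 = 97.1326 C


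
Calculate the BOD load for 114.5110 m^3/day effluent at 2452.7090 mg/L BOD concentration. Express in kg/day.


Formula: BOD_load = volume * conc / 1000
Substituting: BOD_load = 114.5110 * 2452.7090 / 1000
Result: 280.8622 kg/day


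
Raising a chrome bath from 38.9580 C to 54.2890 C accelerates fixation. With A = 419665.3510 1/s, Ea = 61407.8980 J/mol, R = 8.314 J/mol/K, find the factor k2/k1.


T1 = 38.9580 + 273.15 = 312.1080 K; T2 = 54.2890 + 273.15 = 327.4390 K
k1 = A * exp(-Ea/(R*T1)) = 419665.3510 * exp(-61407.8980/(8.314*312.1080)) = 2.2144e-05 1/s
k2 = A * exp(-Ea/(R*T2)) = 419665.3510 * exp(-61407.8980/(8.314*327.4390)) = 6.7061e-05 1/s
k2/k1 = 6.7061e-05 / 2.2144e-05 = 3.0284


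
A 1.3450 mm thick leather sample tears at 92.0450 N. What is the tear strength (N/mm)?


Formula: Tear strength = force / thickness
Substituting: Tear strength = 92.0450 / 1.3450
Result: 68.4349 N/mm


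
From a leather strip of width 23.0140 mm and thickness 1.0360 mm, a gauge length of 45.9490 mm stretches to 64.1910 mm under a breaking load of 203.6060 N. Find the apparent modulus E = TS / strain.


TS = F / (w * t) = 203.6060 / (23.0140 * 1.0360) = 8.5396 N/mm^2
strain = (Lf - L0) / L0 = (64.1910 - 45.9490) / 45.9490 = 0.3970
E = TS / strain = 8.5396 / 0.3970 = 21.5101 N/mm^2


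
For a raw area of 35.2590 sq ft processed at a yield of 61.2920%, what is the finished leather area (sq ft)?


Formula: finished = raw * yield / 100
Substituting: finished = 35.2590 * 61.2920 / 100
Result: 21.6109 sq ft


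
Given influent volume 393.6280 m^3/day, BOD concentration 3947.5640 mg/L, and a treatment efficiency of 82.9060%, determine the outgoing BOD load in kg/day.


Load_in = volume * conc / 1000 = 393.6280 * 3947.5640 / 1000 = 1553.8717 kg/day
Removed = Load_in * eff / 100 = 1553.8717 * 82.9060 / 100 = 1288.2529 kg/day
Load_out = Load_in - Removed = 1553.8717 - 1288.2529 = 265.6188 kg/day


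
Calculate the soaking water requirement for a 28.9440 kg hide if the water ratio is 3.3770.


Formula: Water = hide_weight * ratio
Substituting: Water = 28.9440 * 3.3770
Result: 97.7439 kg


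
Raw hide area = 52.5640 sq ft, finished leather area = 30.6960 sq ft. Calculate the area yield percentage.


Formula: Yield = finished / raw * 100
Substituting: Yield = 30.6960 / 52.5640 * 100
Result: 58.3974 %


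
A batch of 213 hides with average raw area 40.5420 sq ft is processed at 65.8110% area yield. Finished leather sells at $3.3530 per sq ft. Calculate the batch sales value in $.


Raw_total = N * avg_area = 213 * 40.5420 = 8635.4460 sq ft
Finished = Raw_total * yield / 100 = 8635.4460 * 65.8110 / 100 = 5683.0734 sq ft
Value = Finished * price = 5683.0734 * 3.3530 = 19055.3450 $


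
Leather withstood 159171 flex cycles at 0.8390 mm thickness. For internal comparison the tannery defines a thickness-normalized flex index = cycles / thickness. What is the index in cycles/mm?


Formula: Index = cycles / thickness
Substituting: Index = 159171 / 0.8390
Result: 189715.1371 cycles/mm


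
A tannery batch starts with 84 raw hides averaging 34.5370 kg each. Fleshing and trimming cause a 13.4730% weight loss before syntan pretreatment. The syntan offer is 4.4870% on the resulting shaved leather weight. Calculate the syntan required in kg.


Total_raw = N * avg_wt = 84 * 34.5370 = 2901.1080 kg
Substrate = Total_raw * (1 - loss/100) = 2901.1080 * (1 - 13.4730/100) = 2510.2417 kg
Syntan = Substrate * pct / 100 = 2510.2417 * 4.4870 / 100 = 112.6345 kg


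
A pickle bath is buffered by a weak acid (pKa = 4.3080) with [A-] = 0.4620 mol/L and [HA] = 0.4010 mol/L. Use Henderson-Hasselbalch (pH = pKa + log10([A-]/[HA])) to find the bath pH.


ratio = [A-] / [HA] = 0.4620 / 0.4010 = 1.1521
log10(ratio) = 0.0614976
pH = pKa + log10(ratio) = 4.3080 + 0.0614976 = 4.3695


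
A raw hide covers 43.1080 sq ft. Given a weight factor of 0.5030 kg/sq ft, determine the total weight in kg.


Formula: Weight = area * weight_per_sqft
Substituting: Weight = 43.1080 * 0.5030
Result: 21.6833 kg


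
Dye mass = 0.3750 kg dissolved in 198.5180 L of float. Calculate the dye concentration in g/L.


Formula: Conc = dye_mass(kg) / volume(L) * 1000
Substituting: Conc = 0.3750 / 198.5180 * 1000
Result: 1.8890 g/L


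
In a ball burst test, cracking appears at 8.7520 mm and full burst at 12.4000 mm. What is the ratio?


Formula: Ratio = crack / burst
Substituting: Ratio = 8.7520 / 12.4000
Result: 0.7058


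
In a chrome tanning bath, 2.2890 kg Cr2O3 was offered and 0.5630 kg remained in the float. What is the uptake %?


Formula: Uptake = (offered - residual) / offered * 100
Substituting: Uptake = (2.2890 - 0.5630) / 2.2890 * 100
Result: 75.4041 %


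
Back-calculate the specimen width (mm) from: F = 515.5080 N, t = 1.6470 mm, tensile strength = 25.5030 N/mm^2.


Formula: w = F / (TS * t)
Substituting: w = 515.5080 / (25.5030 * 1.6470)
Result: 12.2730 mm


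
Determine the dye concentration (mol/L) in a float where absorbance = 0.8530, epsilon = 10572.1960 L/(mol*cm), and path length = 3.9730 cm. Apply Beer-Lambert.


Formula: c = A / (epsilon * l)
Substituting: c = 0.8530 / (10572.1960 * 3.9730)
Result: 2.0308e-05 mol/L


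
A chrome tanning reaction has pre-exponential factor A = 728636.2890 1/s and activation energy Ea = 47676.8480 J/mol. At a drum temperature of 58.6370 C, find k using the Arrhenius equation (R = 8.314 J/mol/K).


T_K = T_C + 273.15 = 58.6370 + 273.15 = 331.7870 K
exponent = -Ea / (R * T_K) = -47676.8480 / (8.314 * 331.7870) = -17.2838
k = A * exp(exponent) = 728636.2890 * exp(-17.2838) = 0.0227128 1/s


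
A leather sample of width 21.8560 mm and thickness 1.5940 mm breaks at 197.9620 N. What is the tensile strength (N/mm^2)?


Formula: TS = force / (width * thickness)
Substituting: TS = 197.9620 / (21.8560 * 1.5940)
Result: 5.6823 N/mm^2


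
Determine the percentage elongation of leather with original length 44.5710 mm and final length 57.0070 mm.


Formula: Elongation = (Lf - L0) / L0 * 100
Substituting: Elongation = (57.0070 - 44.5710) / 44.5710 * 100
Result: 27.9016 %


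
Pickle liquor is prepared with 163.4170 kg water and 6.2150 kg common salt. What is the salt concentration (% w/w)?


Formula: Conc = salt / (water + salt) * 100
Substituting: Conc = 6.2150 / (163.4170 + 6.2150) * 100
Result: 3.6638 %


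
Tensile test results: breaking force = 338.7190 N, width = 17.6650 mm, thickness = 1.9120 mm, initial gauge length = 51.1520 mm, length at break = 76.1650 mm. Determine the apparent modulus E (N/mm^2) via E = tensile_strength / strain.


TS = F / (w * t) = 338.7190 / (17.6650 * 1.9120) = 10.0285 N/mm^2
strain = (Lf - L0) / L0 = (76.1650 - 51.1520) / 51.1520 = 0.4890
E = TS / strain = 10.0285 / 0.4890 = 20.5085 N/mm^2


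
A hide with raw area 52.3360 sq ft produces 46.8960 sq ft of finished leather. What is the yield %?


Formula: Yield = finished / raw * 100
Substituting: Yield = 46.8960 / 52.3360 * 100
Result: 89.6056 %


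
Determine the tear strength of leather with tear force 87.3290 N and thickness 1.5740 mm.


Formula: Tear strength = force / thickness
Substituting: Tear strength = 87.3290 / 1.5740
Result: 55.4822 N/mm


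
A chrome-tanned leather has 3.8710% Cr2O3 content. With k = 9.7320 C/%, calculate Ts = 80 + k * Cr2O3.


Formula: Ts = 80 + k * Cr2O3
Substituting: Ts = 80 + 9.7320 * 3.8710
Result: 117.6726 C


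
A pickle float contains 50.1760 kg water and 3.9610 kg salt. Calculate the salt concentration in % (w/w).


Formula: Conc = salt / (water + salt) * 100
Substituting: Conc = 3.9610 / (50.1760 + 3.9610) * 100
Result: 7.3166 %


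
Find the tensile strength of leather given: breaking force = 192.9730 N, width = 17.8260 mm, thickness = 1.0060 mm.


Formula: TS = force / (width * thickness)
Substituting: TS = 192.9730 / (17.8260 * 1.0060)
Result: 10.7608 N/mm^2


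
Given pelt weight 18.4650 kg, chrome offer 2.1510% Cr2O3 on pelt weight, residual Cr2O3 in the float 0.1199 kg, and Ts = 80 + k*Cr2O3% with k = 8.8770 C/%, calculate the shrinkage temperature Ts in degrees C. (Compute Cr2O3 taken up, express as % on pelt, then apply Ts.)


Offered = pelt * offer_pct / 100 = 18.4650 * 2.1510 / 100 = 0.3972 kg
Uptake = offered - residual = 0.3972 - 0.1199 = 0.2773 kg
Cr2O3% on pelt = uptake / pelt * 100 = 0.2773 / 18.4650 * 100 = 1.5017 %
Ts = 80 + k * Cr2O3% = 80 + 8.8770 * 1.5017 = 93.3303 C


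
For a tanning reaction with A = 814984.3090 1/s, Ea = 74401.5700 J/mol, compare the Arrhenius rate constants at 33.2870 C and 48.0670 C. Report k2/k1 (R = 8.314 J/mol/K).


T1 = 33.2870 + 273.15 = 306.4370 K; T2 = 48.0670 + 273.15 = 321.2170 K
k1 = A * exp(-Ea/(R*T1)) = 814984.3090 * exp(-74401.5700/(8.314*306.4370)) = 1.6918e-07 1/s
k2 = A * exp(-Ea/(R*T2)) = 814984.3090 * exp(-74401.5700/(8.314*321.2170)) = 6.4851e-07 1/s
k2/k1 = 6.4851e-07 / 1.6918e-07 = 3.8333


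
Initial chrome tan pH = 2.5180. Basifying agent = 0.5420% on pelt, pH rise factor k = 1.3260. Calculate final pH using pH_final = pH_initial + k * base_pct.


Formula: pH_final = pH_initial + k * base_pct
Substituting: pH_final = 2.5180 + 1.3260 * 0.5420
Result: 3.2367


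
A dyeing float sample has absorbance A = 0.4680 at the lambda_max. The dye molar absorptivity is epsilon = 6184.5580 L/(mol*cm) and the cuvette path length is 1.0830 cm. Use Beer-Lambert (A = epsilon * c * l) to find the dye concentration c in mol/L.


Formula: c = A / (epsilon * l)
Substituting: c = 0.4680 / (6184.5580 * 1.0830)
Result: 6.9873e-05 mol/L


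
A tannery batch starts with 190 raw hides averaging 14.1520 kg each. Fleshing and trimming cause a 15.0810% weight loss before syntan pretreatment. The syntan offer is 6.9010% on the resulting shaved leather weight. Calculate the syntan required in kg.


Total_raw = N * avg_wt = 190 * 14.1520 = 2688.8800 kg
Substrate = Total_raw * (1 - loss/100) = 2688.8800 * (1 - 15.0810/100) = 2283.3700 kg
Syntan = Substrate * pct / 100 = 2283.3700 * 6.9010 / 100 = 157.5754 kg


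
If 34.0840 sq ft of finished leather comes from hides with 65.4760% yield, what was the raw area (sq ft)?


Formula: raw = finished * 100 / yield
Substituting: raw = 34.0840 * 100 / 65.4760
Result: 52.0557 sq ft


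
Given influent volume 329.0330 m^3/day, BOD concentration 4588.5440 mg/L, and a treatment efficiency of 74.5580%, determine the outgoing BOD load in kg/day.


Load_in = volume * conc / 1000 = 329.0330 * 4588.5440 / 1000 = 1509.7824 kg/day
Removed = Load_in * eff / 100 = 1509.7824 * 74.5580 / 100 = 1125.6636 kg/day
Load_out = Load_in - Removed = 1509.7824 - 1125.6636 = 384.1188 kg/day


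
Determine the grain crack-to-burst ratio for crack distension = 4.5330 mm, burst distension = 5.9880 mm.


Formula: Ratio = crack / burst
Substituting: Ratio = 4.5330 / 5.9880
Result: 0.7570


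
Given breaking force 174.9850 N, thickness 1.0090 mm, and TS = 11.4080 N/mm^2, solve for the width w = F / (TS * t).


Formula: w = F / (TS * t)
Substituting: w = 174.9850 / (11.4080 * 1.0090)
Result: 15.2020 mm


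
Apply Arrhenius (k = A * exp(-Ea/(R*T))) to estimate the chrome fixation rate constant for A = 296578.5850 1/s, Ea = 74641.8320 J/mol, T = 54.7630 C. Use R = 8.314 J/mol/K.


T_K = T_C + 273.15 = 54.7630 + 273.15 = 327.9130 K
exponent = -Ea / (R * T_K) = -74641.8320 / (8.314 * 327.9130) = -27.3788
k = A * exp(exponent) = 296578.5850 * exp(-27.3788) = 3.8168e-07 1/s


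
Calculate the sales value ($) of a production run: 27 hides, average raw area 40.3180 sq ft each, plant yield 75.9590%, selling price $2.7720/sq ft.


Raw_total = N * avg_area = 27 * 40.3180 = 1088.5860 sq ft
Finished = Raw_total * yield / 100 = 1088.5860 * 75.9590 / 100 = 826.8790 sq ft
Value = Finished * price = 826.8790 * 2.7720 = 2292.1087 $


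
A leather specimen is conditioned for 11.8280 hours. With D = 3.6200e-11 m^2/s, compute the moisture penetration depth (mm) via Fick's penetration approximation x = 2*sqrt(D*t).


t = 11.8280 hr * 3600 = 42580.8000 s
D * t = 3.6200e-11 * 42580.8000 = 1.5414e-06
x = 2 * sqrt(D*t) = 2 * sqrt(1.5414e-06) = 0.00248308 m = 2.4831 mm


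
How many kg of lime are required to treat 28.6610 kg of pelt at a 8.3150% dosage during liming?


Formula: Lime = substrate * pct / 100
Substituting: Lime = 28.6610 * 8.3150 / 100
Result: 2.3832 kg


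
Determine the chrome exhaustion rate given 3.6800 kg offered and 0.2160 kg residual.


Formula: Uptake = (offered - residual) / offered * 100
Substituting: Uptake = (3.6800 - 0.2160) / 3.6800 * 100
Result: 94.1304 %


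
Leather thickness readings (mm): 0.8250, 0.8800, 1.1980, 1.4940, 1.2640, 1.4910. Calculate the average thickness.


Formula: Average = sum / n
Substituting: Average = 7.1520 / 6
Result: 1.1920 mm


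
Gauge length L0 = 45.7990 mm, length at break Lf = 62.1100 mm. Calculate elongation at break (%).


Formula: Elongation = (Lf - L0) / L0 * 100
Substituting: Elongation = (62.1100 - 45.7990) / 45.7990 * 100
Result: 35.6143 %


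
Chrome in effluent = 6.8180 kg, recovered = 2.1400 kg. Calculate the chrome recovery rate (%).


Formula: Recovery = recovered / input * 100
Substituting: Recovery = 2.1400 / 6.8180 * 100
Result: 31.3875 %


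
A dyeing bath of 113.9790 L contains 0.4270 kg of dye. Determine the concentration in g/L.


Formula: Conc = dye_mass(kg) / volume(L) * 1000
Substituting: Conc = 0.4270 / 113.9790 * 1000
Result: 3.7463 g/L


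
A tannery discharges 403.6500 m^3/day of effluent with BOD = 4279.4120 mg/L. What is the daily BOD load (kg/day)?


Formula: BOD_load = volume * conc / 1000
Substituting: BOD_load = 403.6500 * 4279.4120 / 1000
Result: 1727.3847 kg/day


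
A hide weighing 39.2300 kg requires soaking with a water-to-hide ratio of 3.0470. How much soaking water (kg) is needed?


Formula: Water = hide_weight * ratio
Substituting: Water = 39.2300 * 3.0470
Result: 119.5338 kg


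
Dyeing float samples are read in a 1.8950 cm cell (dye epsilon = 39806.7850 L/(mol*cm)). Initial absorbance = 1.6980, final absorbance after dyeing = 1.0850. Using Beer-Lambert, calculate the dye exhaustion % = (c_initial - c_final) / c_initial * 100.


c_initial = A_i / (epsilon * l) = 1.6980 / (39806.7850 * 1.8950) = 2.2510e-05 mol/L
c_final = A_f / (epsilon * l) = 1.0850 / (39806.7850 * 1.8950) = 1.4383e-05 mol/L
Exhaustion = (c_initial - c_final) / c_initial * 100 = (2.2510e-05 - 1.4383e-05) / 2.2510e-05 * 100 = 36.1013 %


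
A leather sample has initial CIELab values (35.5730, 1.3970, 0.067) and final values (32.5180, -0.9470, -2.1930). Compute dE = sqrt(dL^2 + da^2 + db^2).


dL = -3.0550, da = -2.3440, db = -2.2600
dE = sqrt((-3.0550)^2 + (-2.3440)^2 + (-2.2600)^2) = 4.4649


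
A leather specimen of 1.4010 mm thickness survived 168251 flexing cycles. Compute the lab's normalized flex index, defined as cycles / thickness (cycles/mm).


Formula: Index = cycles / thickness
Substituting: Index = 168251 / 1.4010
Result: 120093.5046 cycles/mm


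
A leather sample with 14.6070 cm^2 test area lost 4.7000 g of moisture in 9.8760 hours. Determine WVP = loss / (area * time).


Formula: WVP = loss / (area * time)
Substituting: WVP = 4.7000 / (14.6070 * 9.8760)
Result: 0.0325804 g/(cm^2*hr)


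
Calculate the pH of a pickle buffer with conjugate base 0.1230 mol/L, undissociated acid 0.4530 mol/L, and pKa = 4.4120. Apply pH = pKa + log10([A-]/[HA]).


ratio = [A-] / [HA] = 0.1230 / 0.4530 = 0.2715
log10(ratio) = -0.5662
pH = pKa + log10(ratio) = 4.4120 - 0.5662 = 3.8458


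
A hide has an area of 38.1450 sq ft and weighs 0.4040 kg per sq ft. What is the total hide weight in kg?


Formula: Weight = area * weight_per_sqft
Substituting: Weight = 38.1450 * 0.4040
Result: 15.4106 kg


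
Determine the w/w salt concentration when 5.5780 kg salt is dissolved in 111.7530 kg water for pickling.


Formula: Conc = salt / (water + salt) * 100
Substituting: Conc = 5.5780 / (111.7530 + 5.5780) * 100
Result: 4.7541 %


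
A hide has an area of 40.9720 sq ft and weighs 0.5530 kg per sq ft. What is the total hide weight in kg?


Formula: Weight = area * weight_per_sqft
Substituting: Weight = 40.9720 * 0.5530
Result: 22.6575 kg


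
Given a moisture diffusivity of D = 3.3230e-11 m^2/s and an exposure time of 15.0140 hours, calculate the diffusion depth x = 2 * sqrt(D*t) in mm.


t = 15.0140 hr * 3600 = 54050.4000 s
D * t = 3.3230e-11 * 54050.4000 = 1.7961e-06
x = 2 * sqrt(D*t) = 2 * sqrt(1.7961e-06) = 0.00268037 m = 2.6804 mm


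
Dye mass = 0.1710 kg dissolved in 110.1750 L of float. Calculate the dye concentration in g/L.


Formula: Conc = dye_mass(kg) / volume(L) * 1000
Substituting: Conc = 0.1710 / 110.1750 * 1000
Result: 1.5521 g/L


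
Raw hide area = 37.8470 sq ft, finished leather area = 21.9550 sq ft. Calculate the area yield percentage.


Formula: Yield = finished / raw * 100
Substituting: Yield = 21.9550 / 37.8470 * 100
Result: 58.0099 %


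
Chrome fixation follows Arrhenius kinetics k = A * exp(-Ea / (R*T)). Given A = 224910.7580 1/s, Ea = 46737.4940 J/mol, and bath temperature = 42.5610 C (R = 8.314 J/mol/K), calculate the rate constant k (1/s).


T_K = T_C + 273.15 = 42.5610 + 273.15 = 315.7110 K
exponent = -Ea / (R * T_K) = -46737.4940 / (8.314 * 315.7110) = -17.8060
k = A * exp(exponent) = 224910.7580 * exp(-17.8060) = 0.00415886 1/s


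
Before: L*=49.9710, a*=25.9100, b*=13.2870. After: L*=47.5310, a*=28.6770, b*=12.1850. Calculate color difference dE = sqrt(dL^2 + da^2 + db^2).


dL = -2.4400, da = 2.7670, db = -1.1020
dE = sqrt((-2.4400)^2 + 2.7670^2 + (-1.1020)^2) = 3.8502


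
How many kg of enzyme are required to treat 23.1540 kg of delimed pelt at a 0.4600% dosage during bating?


Formula: Enzyme = substrate * pct / 100
Substituting: Enzyme = 23.1540 * 0.4600 / 100
Result: 0.1065 kg


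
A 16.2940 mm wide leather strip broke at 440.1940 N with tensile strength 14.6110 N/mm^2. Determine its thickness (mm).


Formula: t = F / (TS * w)
Substituting: t = 440.1940 / (14.6110 * 16.2940)
Result: 1.8490 mm


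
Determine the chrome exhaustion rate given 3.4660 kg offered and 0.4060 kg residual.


Formula: Uptake = (offered - residual) / offered * 100
Substituting: Uptake = (3.4660 - 0.4060) / 3.4660 * 100
Result: 88.2862 %


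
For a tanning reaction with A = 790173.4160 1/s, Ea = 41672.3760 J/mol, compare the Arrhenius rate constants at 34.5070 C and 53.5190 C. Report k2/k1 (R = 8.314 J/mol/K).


T1 = 34.5070 + 273.15 = 307.6570 K; T2 = 53.5190 + 273.15 = 326.6690 K
k1 = A * exp(-Ea/(R*T1)) = 790173.4160 * exp(-41672.3760/(8.314*307.6570)) = 0.0664118 1/s
k2 = A * exp(-Ea/(R*T2)) = 790173.4160 * exp(-41672.3760/(8.314*326.6690)) = 0.1714 1/s
k2/k1 = 0.1714 / 0.0664118 = 2.5810


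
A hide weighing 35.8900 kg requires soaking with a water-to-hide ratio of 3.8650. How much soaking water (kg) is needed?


Formula: Water = hide_weight * ratio
Substituting: Water = 35.8900 * 3.8650
Result: 138.7149 kg


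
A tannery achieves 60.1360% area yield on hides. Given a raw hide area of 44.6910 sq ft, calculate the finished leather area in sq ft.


Formula: finished = raw * yield / 100
Substituting: finished = 44.6910 * 60.1360 / 100
Result: 26.8754 sq ft


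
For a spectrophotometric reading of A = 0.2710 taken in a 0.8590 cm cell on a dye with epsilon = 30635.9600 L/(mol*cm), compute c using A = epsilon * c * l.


Formula: c = A / (epsilon * l)
Substituting: c = 0.2710 / (30635.9600 * 0.8590)
Result: 1.0298e-05 mol/L


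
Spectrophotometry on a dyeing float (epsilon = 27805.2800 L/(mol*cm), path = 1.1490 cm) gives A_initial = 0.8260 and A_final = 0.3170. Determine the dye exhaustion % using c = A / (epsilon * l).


c_initial = A_i / (epsilon * l) = 0.8260 / (27805.2800 * 1.1490) = 2.5854e-05 mol/L
c_final = A_f / (epsilon * l) = 0.3170 / (27805.2800 * 1.1490) = 9.9223e-06 mol/L
Exhaustion = (c_initial - c_final) / c_initial * 100 = (2.5854e-05 - 9.9223e-06) / 2.5854e-05 * 100 = 61.6223 %


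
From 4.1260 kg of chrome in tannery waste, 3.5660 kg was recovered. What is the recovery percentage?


Formula: Recovery = recovered / input * 100
Substituting: Recovery = 3.5660 / 4.1260 * 100
Result: 86.4275 %


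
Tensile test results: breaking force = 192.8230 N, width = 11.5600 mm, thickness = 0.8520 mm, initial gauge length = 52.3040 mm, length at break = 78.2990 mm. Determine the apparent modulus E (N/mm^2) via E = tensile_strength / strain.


TS = F / (w * t) = 192.8230 / (11.5600 * 0.8520) = 19.5777 N/mm^2
strain = (Lf - L0) / L0 = (78.2990 - 52.3040) / 52.3040 = 0.4970
E = TS / strain = 19.5777 / 0.4970 = 39.3919 N/mm^2


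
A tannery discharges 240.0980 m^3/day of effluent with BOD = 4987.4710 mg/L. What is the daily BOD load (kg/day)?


Formula: BOD_load = volume * conc / 1000
Substituting: BOD_load = 240.0980 * 4987.4710 / 1000
Result: 1197.4818 kg/day


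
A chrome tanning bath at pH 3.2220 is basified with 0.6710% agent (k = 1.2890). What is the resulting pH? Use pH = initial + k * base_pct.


Formula: pH_final = pH_initial + k * base_pct
Substituting: pH_final = 3.2220 + 1.2890 * 0.6710
Result: 4.0869


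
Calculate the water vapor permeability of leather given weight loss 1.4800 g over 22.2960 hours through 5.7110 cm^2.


Formula: WVP = loss / (area * time)
Substituting: WVP = 1.4800 / (5.7110 * 22.2960)
Result: 0.0116231 g/(cm^2*hr)


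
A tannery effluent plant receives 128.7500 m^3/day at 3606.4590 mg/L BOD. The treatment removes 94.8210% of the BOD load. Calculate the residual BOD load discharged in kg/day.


Load_in = volume * conc / 1000 = 128.7500 * 3606.4590 / 1000 = 464.3316 kg/day
Removed = Load_in * eff / 100 = 464.3316 * 94.8210 / 100 = 440.2839 kg/day
Load_out = Load_in - Removed = 464.3316 - 440.2839 = 24.0477 kg/day


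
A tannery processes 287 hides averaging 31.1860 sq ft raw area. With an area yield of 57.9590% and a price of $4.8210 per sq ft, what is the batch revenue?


Raw_total = N * avg_area = 287 * 31.1860 = 8950.3820 sq ft
Finished = Raw_total * yield / 100 = 8950.3820 * 57.9590 / 100 = 5187.5519 sq ft
Value = Finished * price = 5187.5519 * 4.8210 = 25009.1877 $


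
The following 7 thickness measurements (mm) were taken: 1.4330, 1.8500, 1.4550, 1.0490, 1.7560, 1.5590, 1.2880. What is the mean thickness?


Formula: Average = sum / n
Substituting: Average = 10.3900 / 7
Result: 1.4843 mm


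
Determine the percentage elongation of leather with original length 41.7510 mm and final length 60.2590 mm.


Formula: Elongation = (Lf - L0) / L0 * 100
Substituting: Elongation = (60.2590 - 41.7510) / 41.7510 * 100
Result: 44.3295 %


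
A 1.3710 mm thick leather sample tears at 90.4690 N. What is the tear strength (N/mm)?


Formula: Tear strength = force / thickness
Substituting: Tear strength = 90.4690 / 1.3710
Result: 65.9876 N/mm


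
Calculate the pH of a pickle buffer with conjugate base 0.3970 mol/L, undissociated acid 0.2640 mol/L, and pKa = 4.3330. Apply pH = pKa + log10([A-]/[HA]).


ratio = [A-] / [HA] = 0.3970 / 0.2640 = 1.5038
log10(ratio) = 0.1772
pH = pKa + log10(ratio) = 4.3330 + 0.1772 = 4.5102


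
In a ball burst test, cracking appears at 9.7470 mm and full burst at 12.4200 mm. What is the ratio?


Formula: Ratio = crack / burst
Substituting: Ratio = 9.7470 / 12.4200
Result: 0.7848


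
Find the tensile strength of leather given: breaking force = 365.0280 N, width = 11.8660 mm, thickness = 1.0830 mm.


Formula: TS = force / (width * thickness)
Substituting: TS = 365.0280 / (11.8660 * 1.0830)
Result: 28.4049 N/mm^2


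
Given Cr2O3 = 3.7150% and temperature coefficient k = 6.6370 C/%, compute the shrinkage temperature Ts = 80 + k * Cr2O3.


Formula: Ts = 80 + k * Cr2O3
Substituting: Ts = 80 + 6.6370 * 3.7150
Result: 104.6565 C


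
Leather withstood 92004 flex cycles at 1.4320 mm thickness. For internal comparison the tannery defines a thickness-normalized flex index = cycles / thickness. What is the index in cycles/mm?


Formula: Index = cycles / thickness
Substituting: Index = 92004 / 1.4320
Result: 64248.6034 cycles/mm


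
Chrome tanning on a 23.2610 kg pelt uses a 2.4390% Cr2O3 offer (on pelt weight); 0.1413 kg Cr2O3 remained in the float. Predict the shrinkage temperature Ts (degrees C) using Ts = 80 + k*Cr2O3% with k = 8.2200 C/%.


Offered = pelt * offer_pct / 100 = 23.2610 * 2.4390 / 100 = 0.5673 kg
Uptake = offered - residual = 0.5673 - 0.1413 = 0.4260 kg
Cr2O3% on pelt = uptake / pelt * 100 = 0.4260 / 23.2610 * 100 = 1.8315 %
Ts = 80 + k * Cr2O3% = 80 + 8.2200 * 1.8315 = 95.0553 C


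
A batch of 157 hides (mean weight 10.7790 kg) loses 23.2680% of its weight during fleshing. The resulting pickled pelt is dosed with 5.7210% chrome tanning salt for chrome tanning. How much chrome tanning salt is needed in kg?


Total_raw = N * avg_wt = 157 * 10.7790 = 1692.3030 kg
Substrate = Total_raw * (1 - loss/100) = 1692.3030 * (1 - 23.2680/100) = 1298.5379 kg
Chrome = Substrate * pct / 100 = 1298.5379 * 5.7210 / 100 = 74.2894 kg


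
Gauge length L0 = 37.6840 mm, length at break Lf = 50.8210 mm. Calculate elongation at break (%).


Formula: Elongation = (Lf - L0) / L0 * 100
Substituting: Elongation = (50.8210 - 37.6840) / 37.6840 * 100
Result: 34.8609 %


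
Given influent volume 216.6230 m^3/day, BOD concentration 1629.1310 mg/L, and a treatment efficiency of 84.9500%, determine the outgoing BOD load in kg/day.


Load_in = volume * conc / 1000 = 216.6230 * 1629.1310 / 1000 = 352.9072 kg/day
Removed = Load_in * eff / 100 = 352.9072 * 84.9500 / 100 = 299.7947 kg/day
Load_out = Load_in - Removed = 352.9072 - 299.7947 = 53.1125 kg/day


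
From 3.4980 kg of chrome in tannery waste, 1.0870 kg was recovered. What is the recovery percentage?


Formula: Recovery = recovered / input * 100
Substituting: Recovery = 1.0870 / 3.4980 * 100
Result: 31.0749 %


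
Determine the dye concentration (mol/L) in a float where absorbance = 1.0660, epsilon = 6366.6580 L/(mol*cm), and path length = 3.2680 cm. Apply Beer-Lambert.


Formula: c = A / (epsilon * l)
Substituting: c = 1.0660 / (6366.6580 * 3.2680)
Result: 5.1235e-05 mol/L


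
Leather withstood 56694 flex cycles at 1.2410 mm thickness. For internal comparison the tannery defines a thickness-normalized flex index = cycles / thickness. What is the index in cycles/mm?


Formula: Index = cycles / thickness
Substituting: Index = 56694 / 1.2410
Result: 45684.1257 cycles/mm


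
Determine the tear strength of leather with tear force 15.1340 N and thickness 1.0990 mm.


Formula: Tear strength = force / thickness
Substituting: Tear strength = 15.1340 / 1.0990
Result: 13.7707 N/mm


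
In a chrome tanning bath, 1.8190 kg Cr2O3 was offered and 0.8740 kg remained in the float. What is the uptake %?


Formula: Uptake = (offered - residual) / offered * 100
Substituting: Uptake = (1.8190 - 0.8740) / 1.8190 * 100
Result: 51.9516 %


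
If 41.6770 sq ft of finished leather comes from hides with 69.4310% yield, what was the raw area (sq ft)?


Formula: raw = finished * 100 / yield
Substituting: raw = 41.6770 * 100 / 69.4310
Result: 60.0265 sq ft


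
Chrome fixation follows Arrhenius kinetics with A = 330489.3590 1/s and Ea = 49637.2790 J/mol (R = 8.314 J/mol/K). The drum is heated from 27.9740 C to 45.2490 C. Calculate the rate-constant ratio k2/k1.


T1 = 27.9740 + 273.15 = 301.1240 K; T2 = 45.2490 + 273.15 = 318.3990 K
k1 = A * exp(-Ea/(R*T1)) = 330489.3590 * exp(-49637.2790/(8.314*301.1240)) = 8.1001e-04 1/s
k2 = A * exp(-Ea/(R*T2)) = 330489.3590 * exp(-49637.2790/(8.314*318.3990)) = 0.00237502 1/s
k2/k1 = 0.00237502 / 8.1001e-04 = 2.9321
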